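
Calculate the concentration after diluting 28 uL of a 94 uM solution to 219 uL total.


C2 = C1 * V1 / V2
C2 = 94 * 28 / 219
C2 = 12.0183 uM

12.0183 uM


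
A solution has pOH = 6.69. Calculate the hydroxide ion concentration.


[OH-] = 10^(-pOH)
[OH-] = 10^(-6.69)
[OH-] = 2.042e-07 M

2.042e-07 M


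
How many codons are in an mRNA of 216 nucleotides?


codons = nucleotides / 3
codons = 216 / 3 = 72

72


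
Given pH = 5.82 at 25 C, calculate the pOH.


pOH = 14 - pH
pOH = 14 - 5.82
pOH = 8.18

8.18


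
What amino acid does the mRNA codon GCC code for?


Standard genetic code lookup.
Codon GCC -> Ala

Ala


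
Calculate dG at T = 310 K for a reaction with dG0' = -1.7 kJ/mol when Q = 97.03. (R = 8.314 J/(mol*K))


dG = dG0' + RT * ln(Q) / 1000
dG = -1.7 + 8.314 * 310 * ln(97.03) / 1000
dG = 10.0914 kJ/mol

10.0914 kJ/mol


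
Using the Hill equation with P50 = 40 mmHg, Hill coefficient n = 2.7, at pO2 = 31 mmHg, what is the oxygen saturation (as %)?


Y = pO2^n / (P50^n + pO2^n)
Y = 31^2.7 / (40^2.7 + 31^2.7)
Y = 33.44%

33.44%


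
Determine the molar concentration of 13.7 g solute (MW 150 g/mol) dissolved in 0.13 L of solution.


C = (mass / MW) / volume
C = (13.7 / 150) / 0.13
C = 0.7026 M

0.7026 M


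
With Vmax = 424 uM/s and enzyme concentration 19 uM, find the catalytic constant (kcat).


kcat = Vmax / [E]t
kcat = 424 / 19
kcat = 22.3158 s^-1

22.3158 s^-1


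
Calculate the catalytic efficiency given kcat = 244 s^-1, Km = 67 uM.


Catalytic efficiency = kcat / Km
= 244 / 67
= 3.6418 uM^-1*s^-1

3.6418 uM^-1*s^-1


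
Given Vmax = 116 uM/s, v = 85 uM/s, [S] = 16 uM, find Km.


Km = [S] * (Vmax - v) / v
Km = 16 * (116 - 85) / 85
Km = 5.8353 uM

5.8353 uM


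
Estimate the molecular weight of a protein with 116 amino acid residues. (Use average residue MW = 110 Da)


MW = n_residues * 110 Da
MW = 116 * 110
MW = 12760 Da

12760 Da


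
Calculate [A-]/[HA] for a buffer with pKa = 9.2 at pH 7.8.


[A-]/[HA] = 10^(pH - pKa)
= 10^(7.8 - 9.2)
= 0.0398

0.0398


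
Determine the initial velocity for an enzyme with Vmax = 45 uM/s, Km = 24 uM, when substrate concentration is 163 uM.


v = Vmax * [S] / (Km + [S])
v = 45 * 163 / (24 + 163)
v = 39.2246 uM/s

39.2246 uM/s


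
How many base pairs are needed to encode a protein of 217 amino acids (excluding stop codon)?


Each amino acid = 1 codon = 3 bp
bp = 217 * 3 = 651 bp

651 bp


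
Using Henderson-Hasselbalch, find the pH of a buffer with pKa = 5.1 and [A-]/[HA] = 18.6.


pH = pKa + log10([A-]/[HA])
pH = 5.1 + log10(18.6)
pH = 6.3695

6.3695


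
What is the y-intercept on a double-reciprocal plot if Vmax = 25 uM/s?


y-intercept = 1/Vmax
= 1/25
= 0.04 s/uM

0.04 s/uM


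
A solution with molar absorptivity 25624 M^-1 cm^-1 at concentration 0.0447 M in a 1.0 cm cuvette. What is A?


A = epsilon * c * l
A = 25624 * 0.0447 * 1.0
A = 1145.3928

1145.3928


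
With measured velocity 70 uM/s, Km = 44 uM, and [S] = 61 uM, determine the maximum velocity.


Vmax = v * (Km + [S]) / [S]
Vmax = 70 * (44 + 61) / 61
Vmax = 120.4918 uM/s

120.4918 uM/s


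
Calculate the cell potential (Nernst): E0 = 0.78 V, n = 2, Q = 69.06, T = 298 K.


E = E0 - (RT/nF) * ln(Q)
E = 0.78 - (8.314 * 298 / (2 * 96485)) * ln(69.06)
E = 0.7256 V

0.7256 V


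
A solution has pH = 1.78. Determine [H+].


[H+] = 10^(-pH)
[H+] = 10^(-1.78)
[H+] = 0.0166 M

0.0166 M


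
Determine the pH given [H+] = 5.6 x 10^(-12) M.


pH = -log10([H+])
pH = -log10(5.6 x 10^(-12))
pH = 11.2518

11.2518


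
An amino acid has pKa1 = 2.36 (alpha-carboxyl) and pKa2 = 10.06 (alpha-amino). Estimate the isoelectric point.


pI = (pKa1 + pKa2) / 2
pI = (2.36 + 10.06) / 2
pI = 6.21

6.21


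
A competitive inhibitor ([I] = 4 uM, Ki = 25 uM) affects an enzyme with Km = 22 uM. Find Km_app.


Km_app = Km * (1 + [I]/Ki)
Km_app = 22 * (1 + 4/25)
Km_app = 25.52 uM

25.52 uM


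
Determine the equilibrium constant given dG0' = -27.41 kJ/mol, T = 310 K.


Keq = exp(-dG0 * 1000 / (R * T))
Keq = exp(-(-27.41) * 1000 / (8.314 * 310))
Keq = 41564.2529

41564.2529


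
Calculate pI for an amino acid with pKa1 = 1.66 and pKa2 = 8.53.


pI = (pKa1 + pKa2) / 2
pI = (1.66 + 8.53) / 2
pI = 5.095

5.095


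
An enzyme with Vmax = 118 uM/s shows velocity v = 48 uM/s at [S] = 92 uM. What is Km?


Km = [S] * (Vmax - v) / v
Km = 92 * (118 - 48) / 48
Km = 134.1667 uM

134.1667 uM


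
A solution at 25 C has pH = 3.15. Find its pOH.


pOH = 14 - pH
pOH = 14 - 3.15
pOH = 10.85

10.85


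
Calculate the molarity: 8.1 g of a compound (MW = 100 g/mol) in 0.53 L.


C = (mass / MW) / volume
C = (8.1 / 100) / 0.53
C = 0.1528 M

0.1528 M


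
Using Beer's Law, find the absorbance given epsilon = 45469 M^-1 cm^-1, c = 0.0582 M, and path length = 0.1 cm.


A = epsilon * c * l
A = 45469 * 0.0582 * 0.1
A = 264.6296

264.6296


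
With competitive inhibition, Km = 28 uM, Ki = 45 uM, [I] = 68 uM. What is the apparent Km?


Km_app = Km * (1 + [I]/Ki)
Km_app = 28 * (1 + 68/45)
Km_app = 70.3111 uM

70.3111 uM


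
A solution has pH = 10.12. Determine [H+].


[H+] = 10^(-pH)
[H+] = 10^(-10.12)
[H+] = 7.586e-11 M

7.586e-11 M


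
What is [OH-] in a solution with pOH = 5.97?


[OH-] = 10^(-pOH)
[OH-] = 10^(-5.97)
[OH-] = 1.072e-06 M

1.072e-06 M


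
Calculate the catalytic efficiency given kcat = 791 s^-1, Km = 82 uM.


Catalytic efficiency = kcat / Km
= 791 / 82
= 9.6463 uM^-1*s^-1

9.6463 uM^-1*s^-1


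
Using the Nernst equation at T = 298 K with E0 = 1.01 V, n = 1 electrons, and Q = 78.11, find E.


E = E0 - (RT/nF) * ln(Q)
E = 1.01 - (8.314 * 298 / (1 * 96485)) * ln(78.11)
E = 0.8981 V

0.8981 V


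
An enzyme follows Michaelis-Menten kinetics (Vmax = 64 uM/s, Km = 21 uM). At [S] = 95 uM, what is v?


v = Vmax * [S] / (Km + [S])
v = 64 * 95 / (21 + 95)
v = 52.4138 uM/s

52.4138 uM/s


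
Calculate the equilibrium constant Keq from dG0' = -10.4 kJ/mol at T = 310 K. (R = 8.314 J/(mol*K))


Keq = exp(-dG0 * 1000 / (R * T))
Keq = exp(-(-10.4) * 1000 / (8.314 * 310))
Keq = 56.5524

56.5524


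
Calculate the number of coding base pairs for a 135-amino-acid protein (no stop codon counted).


Each amino acid = 1 codon = 3 bp
bp = 135 * 3 = 405 bp

405 bp


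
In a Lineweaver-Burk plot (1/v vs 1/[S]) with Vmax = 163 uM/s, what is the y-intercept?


y-intercept = 1/Vmax
= 1/163
= 0.0061 s/uM

0.0061 s/uM


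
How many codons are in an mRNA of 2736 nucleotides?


codons = nucleotides / 3
codons = 2736 / 3 = 912

912


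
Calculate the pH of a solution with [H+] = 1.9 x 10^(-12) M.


pH = -log10([H+])
pH = -log10(1.9 x 10^(-12))
pH = 11.7212

11.7212


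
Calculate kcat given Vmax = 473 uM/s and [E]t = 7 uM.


kcat = Vmax / [E]t
kcat = 473 / 7
kcat = 67.5714 s^-1

67.5714 s^-1


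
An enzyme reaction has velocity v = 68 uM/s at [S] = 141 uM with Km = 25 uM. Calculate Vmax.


Vmax = v * (Km + [S]) / [S]
Vmax = 68 * (25 + 141) / 141
Vmax = 80.0567 uM/s

80.0567 uM/s


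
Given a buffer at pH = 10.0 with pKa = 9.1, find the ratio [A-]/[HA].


[A-]/[HA] = 10^(pH - pKa)
= 10^(10.0 - 9.1)
= 7.9433

7.9433


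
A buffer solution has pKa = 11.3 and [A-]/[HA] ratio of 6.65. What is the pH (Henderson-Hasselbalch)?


pH = pKa + log10([A-]/[HA])
pH = 11.3 + log10(6.65)
pH = 12.1228

12.1228


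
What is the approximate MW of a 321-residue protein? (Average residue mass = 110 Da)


MW = n_residues * 110 Da
MW = 321 * 110
MW = 35310 Da

35310 Da


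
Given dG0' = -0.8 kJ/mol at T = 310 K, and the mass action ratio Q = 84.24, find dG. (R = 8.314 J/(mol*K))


dG = dG0' + RT * ln(Q) / 1000
dG = -0.8 + 8.314 * 310 * ln(84.24) / 1000
dG = 10.6271 kJ/mol

10.6271 kJ/mol


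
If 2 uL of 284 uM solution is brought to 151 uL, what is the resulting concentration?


C2 = C1 * V1 / V2
C2 = 284 * 2 / 151
C2 = 3.7616 uM

3.7616 uM


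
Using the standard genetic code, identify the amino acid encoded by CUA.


Standard genetic code lookup.
Codon CUA -> Leu

Leu


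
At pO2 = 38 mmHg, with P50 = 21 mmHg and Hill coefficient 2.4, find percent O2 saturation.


Y = pO2^n / (P50^n + pO2^n)
Y = 38^2.4 / (21^2.4 + 38^2.4)
Y = 80.59%

80.59%


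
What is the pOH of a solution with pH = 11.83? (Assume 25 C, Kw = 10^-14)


pOH = 14 - pH
pOH = 14 - 11.83
pOH = 2.17

2.17


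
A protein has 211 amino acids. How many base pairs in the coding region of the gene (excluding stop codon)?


Each amino acid = 1 codon = 3 bp
bp = 211 * 3 = 633 bp

633 bp


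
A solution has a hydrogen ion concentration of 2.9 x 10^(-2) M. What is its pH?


pH = -log10([H+])
pH = -log10(2.9 x 10^(-2))
pH = 1.5376

1.5376


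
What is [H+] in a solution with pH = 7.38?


[H+] = 10^(-pH)
[H+] = 10^(-7.38)
[H+] = 4.169e-08 M

4.169e-08 M


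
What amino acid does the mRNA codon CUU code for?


Standard genetic code lookup.
Codon CUU -> Leu

Leu


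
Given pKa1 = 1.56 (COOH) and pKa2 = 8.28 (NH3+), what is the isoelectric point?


pI = (pKa1 + pKa2) / 2
pI = (1.56 + 8.28) / 2
pI = 4.92

4.92


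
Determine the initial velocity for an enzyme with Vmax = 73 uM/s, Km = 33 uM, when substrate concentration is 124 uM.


v = Vmax * [S] / (Km + [S])
v = 73 * 124 / (33 + 124)
v = 57.6561 uM/s

57.6561 uM/s


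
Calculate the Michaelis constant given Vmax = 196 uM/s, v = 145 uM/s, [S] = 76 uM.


Km = [S] * (Vmax - v) / v
Km = 76 * (196 - 145) / 145
Km = 26.731 uM

26.731 uM


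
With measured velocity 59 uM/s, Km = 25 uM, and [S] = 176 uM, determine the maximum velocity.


Vmax = v * (Km + [S]) / [S]
Vmax = 59 * (25 + 176) / 176
Vmax = 67.3807 uM/s

67.3807 uM/s


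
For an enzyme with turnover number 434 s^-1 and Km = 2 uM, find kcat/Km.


Catalytic efficiency = kcat / Km
= 434 / 2
= 217.0 uM^-1*s^-1

217.0 uM^-1*s^-1


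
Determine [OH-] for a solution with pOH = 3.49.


[OH-] = 10^(-pOH)
[OH-] = 10^(-3.49)
[OH-] = 3.236e-04 M

3.236e-04 M


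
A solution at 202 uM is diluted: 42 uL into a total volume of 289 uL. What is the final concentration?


C2 = C1 * V1 / V2
C2 = 202 * 42 / 289
C2 = 29.3564 uM

29.3564 uM


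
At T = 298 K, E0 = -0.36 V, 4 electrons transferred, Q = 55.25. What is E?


E = E0 - (RT/nF) * ln(Q)
E = -0.36 - (8.314 * 298 / (4 * 96485)) * ln(55.25)
E = -0.3858 V

-0.3858 V


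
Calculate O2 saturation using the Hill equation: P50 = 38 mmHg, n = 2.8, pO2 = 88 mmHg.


Y = pO2^n / (P50^n + pO2^n)
Y = 88^2.8 / (38^2.8 + 88^2.8)
Y = 91.3%

91.3%


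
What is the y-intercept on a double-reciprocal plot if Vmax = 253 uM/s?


y-intercept = 1/Vmax
= 1/253
= 0.004 s/uM

0.004 s/uM


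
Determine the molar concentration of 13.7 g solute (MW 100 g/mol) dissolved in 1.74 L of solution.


C = (mass / MW) / volume
C = (13.7 / 100) / 1.74
C = 0.0787 M

0.0787 M


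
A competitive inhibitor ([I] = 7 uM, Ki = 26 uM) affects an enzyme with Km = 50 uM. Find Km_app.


Km_app = Km * (1 + [I]/Ki)
Km_app = 50 * (1 + 7/26)
Km_app = 63.4615 uM

63.4615 uM


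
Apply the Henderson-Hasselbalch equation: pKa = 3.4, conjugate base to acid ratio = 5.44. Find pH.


pH = pKa + log10([A-]/[HA])
pH = 3.4 + log10(5.44)
pH = 4.1356

4.1356


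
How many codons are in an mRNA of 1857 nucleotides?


codons = nucleotides / 3
codons = 1857 / 3 = 619

619


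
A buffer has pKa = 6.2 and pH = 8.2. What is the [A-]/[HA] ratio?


[A-]/[HA] = 10^(pH - pKa)
= 10^(8.2 - 6.2)
= 100.0

100.0


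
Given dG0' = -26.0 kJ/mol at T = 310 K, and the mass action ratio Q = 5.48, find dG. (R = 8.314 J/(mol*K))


dG = dG0' + RT * ln(Q) / 1000
dG = -26.0 + 8.314 * 310 * ln(5.48) / 1000
dG = -21.6157 kJ/mol

-21.6157 kJ/mol


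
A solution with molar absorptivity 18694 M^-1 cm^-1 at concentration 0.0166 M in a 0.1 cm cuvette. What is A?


A = epsilon * c * l
A = 18694 * 0.0166 * 0.1
A = 31.032

31.032


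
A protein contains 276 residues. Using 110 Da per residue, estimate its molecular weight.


MW = n_residues * 110 Da
MW = 276 * 110
MW = 30360 Da

30360 Da


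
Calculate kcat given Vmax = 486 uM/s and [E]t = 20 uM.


kcat = Vmax / [E]t
kcat = 486 / 20
kcat = 24.3 s^-1

24.3 s^-1


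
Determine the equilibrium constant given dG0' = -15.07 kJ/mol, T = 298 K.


Keq = exp(-dG0 * 1000 / (R * T))
Keq = exp(-(-15.07) * 1000 / (8.314 * 298))
Keq = 438.1529

438.1529


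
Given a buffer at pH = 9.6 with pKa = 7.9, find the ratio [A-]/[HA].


[A-]/[HA] = 10^(pH - pKa)
= 10^(9.6 - 7.9)
= 50.1187

50.1187


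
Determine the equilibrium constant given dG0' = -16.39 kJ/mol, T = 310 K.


Keq = exp(-dG0 * 1000 / (R * T))
Keq = exp(-(-16.39) * 1000 / (8.314 * 310))
Keq = 577.8242

577.8242


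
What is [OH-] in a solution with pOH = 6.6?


[OH-] = 10^(-pOH)
[OH-] = 10^(-6.6)
[OH-] = 2.512e-07 M

2.512e-07 M


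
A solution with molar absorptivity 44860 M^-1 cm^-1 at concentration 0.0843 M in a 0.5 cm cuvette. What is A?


A = epsilon * c * l
A = 44860 * 0.0843 * 0.5
A = 1890.849

1890.849


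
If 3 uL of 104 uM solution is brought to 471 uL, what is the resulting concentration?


C2 = C1 * V1 / V2
C2 = 104 * 3 / 471
C2 = 0.6624 uM

0.6624 uM


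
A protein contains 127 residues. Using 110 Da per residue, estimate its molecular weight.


MW = n_residues * 110 Da
MW = 127 * 110
MW = 13970 Da

13970 Da


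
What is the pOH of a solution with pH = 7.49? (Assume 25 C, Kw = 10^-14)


pOH = 14 - pH
pOH = 14 - 7.49
pOH = 6.51

6.51


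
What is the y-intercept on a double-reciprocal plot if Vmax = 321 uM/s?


y-intercept = 1/Vmax
= 1/321
= 0.0031 s/uM

0.0031 s/uM


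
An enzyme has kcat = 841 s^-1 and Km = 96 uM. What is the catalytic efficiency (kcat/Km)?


Catalytic efficiency = kcat / Km
= 841 / 96
= 8.7604 uM^-1*s^-1

8.7604 uM^-1*s^-1


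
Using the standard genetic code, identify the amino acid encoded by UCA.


Standard genetic code lookup.
Codon UCA -> Ser

Ser


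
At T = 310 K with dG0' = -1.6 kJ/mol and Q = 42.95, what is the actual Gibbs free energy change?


dG = dG0' + RT * ln(Q) / 1000
dG = -1.6 + 8.314 * 310 * ln(42.95) / 1000
dG = 8.0909 kJ/mol

8.0909 kJ/mol


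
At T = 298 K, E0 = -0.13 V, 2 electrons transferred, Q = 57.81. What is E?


E = E0 - (RT/nF) * ln(Q)
E = -0.13 - (8.314 * 298 / (2 * 96485)) * ln(57.81)
E = -0.1821 V

-0.1821 V


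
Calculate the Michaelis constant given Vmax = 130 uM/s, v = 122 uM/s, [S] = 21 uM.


Km = [S] * (Vmax - v) / v
Km = 21 * (130 - 122) / 122
Km = 1.377 uM

1.377 uM


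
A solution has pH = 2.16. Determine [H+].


[H+] = 10^(-pH)
[H+] = 10^(-2.16)
[H+] = 0.0069 M

0.0069 M


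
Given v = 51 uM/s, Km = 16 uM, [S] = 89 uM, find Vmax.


Vmax = v * (Km + [S]) / [S]
Vmax = 51 * (16 + 89) / 89
Vmax = 60.1685 uM/s

60.1685 uM/s


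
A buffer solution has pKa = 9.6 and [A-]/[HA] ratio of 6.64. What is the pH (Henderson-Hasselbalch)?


pH = pKa + log10([A-]/[HA])
pH = 9.6 + log10(6.64)
pH = 10.4222

10.4222


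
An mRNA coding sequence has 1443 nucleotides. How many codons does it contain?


codons = nucleotides / 3
codons = 1443 / 3 = 481

481


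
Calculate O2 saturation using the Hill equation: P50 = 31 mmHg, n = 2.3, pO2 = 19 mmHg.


Y = pO2^n / (P50^n + pO2^n)
Y = 19^2.3 / (31^2.3 + 19^2.3)
Y = 24.49%

24.49%


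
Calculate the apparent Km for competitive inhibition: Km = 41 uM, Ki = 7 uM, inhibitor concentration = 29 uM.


Km_app = Km * (1 + [I]/Ki)
Km_app = 41 * (1 + 29/7)
Km_app = 210.8571 uM

210.8571 uM


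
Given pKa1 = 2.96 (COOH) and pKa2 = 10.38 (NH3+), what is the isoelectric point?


pI = (pKa1 + pKa2) / 2
pI = (2.96 + 10.38) / 2
pI = 6.67

6.67


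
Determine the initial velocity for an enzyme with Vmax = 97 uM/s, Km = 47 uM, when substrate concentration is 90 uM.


v = Vmax * [S] / (Km + [S])
v = 97 * 90 / (47 + 90)
v = 63.7226 uM/s

63.7226 uM/s


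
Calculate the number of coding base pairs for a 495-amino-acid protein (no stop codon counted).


Each amino acid = 1 codon = 3 bp
bp = 495 * 3 = 1485 bp

1485 bp


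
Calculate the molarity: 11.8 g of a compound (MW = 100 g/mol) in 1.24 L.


C = (mass / MW) / volume
C = (11.8 / 100) / 1.24
C = 0.0952 M

0.0952 M


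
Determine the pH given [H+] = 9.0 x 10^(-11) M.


pH = -log10([H+])
pH = -log10(9.0 x 10^(-11))
pH = 10.0458

10.0458


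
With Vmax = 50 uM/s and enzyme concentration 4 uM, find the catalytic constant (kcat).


kcat = Vmax / [E]t
kcat = 50 / 4
kcat = 12.5 s^-1

12.5 s^-1


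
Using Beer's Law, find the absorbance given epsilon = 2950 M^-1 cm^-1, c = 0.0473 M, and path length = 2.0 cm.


A = epsilon * c * l
A = 2950 * 0.0473 * 2.0
A = 279.07

279.07


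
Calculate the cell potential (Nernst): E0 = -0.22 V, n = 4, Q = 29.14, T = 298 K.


E = E0 - (RT/nF) * ln(Q)
E = -0.22 - (8.314 * 298 / (4 * 96485)) * ln(29.14)
E = -0.2416 V

-0.2416 V


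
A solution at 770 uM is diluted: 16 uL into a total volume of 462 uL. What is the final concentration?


C2 = C1 * V1 / V2
C2 = 770 * 16 / 462
C2 = 26.6667 uM

26.6667 uM


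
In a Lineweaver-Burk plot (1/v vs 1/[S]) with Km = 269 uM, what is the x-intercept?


x-intercept = -1/Km
= -1/269
= -0.0037 1/uM

-0.0037 1/uM


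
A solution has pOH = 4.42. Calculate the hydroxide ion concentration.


[OH-] = 10^(-pOH)
[OH-] = 10^(-4.42)
[OH-] = 3.802e-05 M

3.802e-05 M


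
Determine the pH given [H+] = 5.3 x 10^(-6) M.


pH = -log10([H+])
pH = -log10(5.3 x 10^(-6))
pH = 5.2757

5.2757


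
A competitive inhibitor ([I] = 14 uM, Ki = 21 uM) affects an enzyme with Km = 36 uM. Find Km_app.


Km_app = Km * (1 + [I]/Ki)
Km_app = 36 * (1 + 14/21)
Km_app = 60.0 uM

60.0 uM


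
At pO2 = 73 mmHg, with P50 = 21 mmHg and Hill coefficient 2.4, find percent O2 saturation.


Y = pO2^n / (P50^n + pO2^n)
Y = 73^2.4 / (21^2.4 + 73^2.4)
Y = 95.21%

95.21%


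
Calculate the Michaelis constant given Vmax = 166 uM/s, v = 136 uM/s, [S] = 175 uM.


Km = [S] * (Vmax - v) / v
Km = 175 * (166 - 136) / 136
Km = 38.6029 uM

38.6029 uM


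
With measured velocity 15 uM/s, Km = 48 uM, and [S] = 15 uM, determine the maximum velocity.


Vmax = v * (Km + [S]) / [S]
Vmax = 15 * (48 + 15) / 15
Vmax = 63.0 uM/s

63.0 uM/s


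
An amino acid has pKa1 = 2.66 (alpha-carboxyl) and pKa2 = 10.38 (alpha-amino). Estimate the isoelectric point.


pI = (pKa1 + pKa2) / 2
pI = (2.66 + 10.38) / 2
pI = 6.52

6.52


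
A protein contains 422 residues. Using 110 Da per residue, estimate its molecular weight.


MW = n_residues * 110 Da
MW = 422 * 110
MW = 46420 Da

46420 Da


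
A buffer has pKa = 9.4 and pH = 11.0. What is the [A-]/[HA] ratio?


[A-]/[HA] = 10^(pH - pKa)
= 10^(11.0 - 9.4)
= 39.8107

39.8107


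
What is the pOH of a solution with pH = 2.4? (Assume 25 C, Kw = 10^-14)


pOH = 14 - pH
pOH = 14 - 2.4
pOH = 11.6

11.6


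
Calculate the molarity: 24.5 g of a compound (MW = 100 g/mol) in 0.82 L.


C = (mass / MW) / volume
C = (24.5 / 100) / 0.82
C = 0.2988 M

0.2988 M


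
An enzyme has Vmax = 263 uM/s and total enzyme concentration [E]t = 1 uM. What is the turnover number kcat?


kcat = Vmax / [E]t
kcat = 263 / 1
kcat = 263.0 s^-1

263.0 s^-1


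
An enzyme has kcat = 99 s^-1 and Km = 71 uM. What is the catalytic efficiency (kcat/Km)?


Catalytic efficiency = kcat / Km
= 99 / 71
= 1.3944 uM^-1*s^-1

1.3944 uM^-1*s^-1


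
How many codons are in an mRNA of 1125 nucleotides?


codons = nucleotides / 3
codons = 1125 / 3 = 375

375


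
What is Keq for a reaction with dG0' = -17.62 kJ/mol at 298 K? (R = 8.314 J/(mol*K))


Keq = exp(-dG0 * 1000 / (R * T))
Keq = exp(-(-17.62) * 1000 / (8.314 * 298))
Keq = 1226.3547

1226.3547


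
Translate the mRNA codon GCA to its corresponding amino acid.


Standard genetic code lookup.
Codon GCA -> Ala

Ala


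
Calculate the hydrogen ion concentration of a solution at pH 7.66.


[H+] = 10^(-pH)
[H+] = 10^(-7.66)
[H+] = 2.188e-08 M

2.188e-08 M


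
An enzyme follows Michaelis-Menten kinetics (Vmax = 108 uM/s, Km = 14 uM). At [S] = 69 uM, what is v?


v = Vmax * [S] / (Km + [S])
v = 108 * 69 / (14 + 69)
v = 89.7831 uM/s

89.7831 uM/s


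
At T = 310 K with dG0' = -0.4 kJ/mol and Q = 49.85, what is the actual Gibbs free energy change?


dG = dG0' + RT * ln(Q) / 1000
dG = -0.4 + 8.314 * 310 * ln(49.85) / 1000
dG = 9.6749 kJ/mol

9.6749 kJ/mol


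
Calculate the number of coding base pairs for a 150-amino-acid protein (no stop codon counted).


Each amino acid = 1 codon = 3 bp
bp = 150 * 3 = 450 bp

450 bp


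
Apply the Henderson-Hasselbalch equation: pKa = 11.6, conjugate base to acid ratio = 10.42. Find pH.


pH = pKa + log10([A-]/[HA])
pH = 11.6 + log10(10.42)
pH = 12.6179

12.6179


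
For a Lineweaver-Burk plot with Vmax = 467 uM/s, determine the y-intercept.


y-intercept = 1/Vmax
= 1/467
= 0.0021 s/uM

0.0021 s/uM


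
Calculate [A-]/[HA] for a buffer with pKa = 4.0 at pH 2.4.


[A-]/[HA] = 10^(pH - pKa)
= 10^(2.4 - 4.0)
= 0.0251

0.0251


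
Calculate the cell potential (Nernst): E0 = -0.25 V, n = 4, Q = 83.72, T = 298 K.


E = E0 - (RT/nF) * ln(Q)
E = -0.25 - (8.314 * 298 / (4 * 96485)) * ln(83.72)
E = -0.2784 V

-0.2784 V


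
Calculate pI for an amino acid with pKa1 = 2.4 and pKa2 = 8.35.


pI = (pKa1 + pKa2) / 2
pI = (2.4 + 8.35) / 2
pI = 5.375

5.375


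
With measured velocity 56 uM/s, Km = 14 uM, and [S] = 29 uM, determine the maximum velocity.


Vmax = v * (Km + [S]) / [S]
Vmax = 56 * (14 + 29) / 29
Vmax = 83.0345 uM/s

83.0345 uM/s


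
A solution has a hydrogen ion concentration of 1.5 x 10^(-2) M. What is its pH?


pH = -log10([H+])
pH = -log10(1.5 x 10^(-2))
pH = 1.8239

1.8239


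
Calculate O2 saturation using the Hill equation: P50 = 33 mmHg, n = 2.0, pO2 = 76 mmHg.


Y = pO2^n / (P50^n + pO2^n)
Y = 76^2.0 / (33^2.0 + 76^2.0)
Y = 84.14%

84.14%


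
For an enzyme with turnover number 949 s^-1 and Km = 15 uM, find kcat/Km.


Catalytic efficiency = kcat / Km
= 949 / 15
= 63.2667 uM^-1*s^-1

63.2667 uM^-1*s^-1


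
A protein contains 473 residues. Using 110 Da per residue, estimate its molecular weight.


MW = n_residues * 110 Da
MW = 473 * 110
MW = 52030 Da

52030 Da


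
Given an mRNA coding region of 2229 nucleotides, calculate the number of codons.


codons = nucleotides / 3
codons = 2229 / 3 = 743

743


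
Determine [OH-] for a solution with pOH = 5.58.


[OH-] = 10^(-pOH)
[OH-] = 10^(-5.58)
[OH-] = 2.630e-06 M

2.630e-06 M


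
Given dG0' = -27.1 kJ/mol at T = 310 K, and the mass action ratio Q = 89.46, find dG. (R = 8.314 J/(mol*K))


dG = dG0' + RT * ln(Q) / 1000
dG = -27.1 + 8.314 * 310 * ln(89.46) / 1000
dG = -15.518 kJ/mol

-15.518 kJ/mol


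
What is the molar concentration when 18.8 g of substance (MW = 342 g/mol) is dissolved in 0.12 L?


C = (mass / MW) / volume
C = (18.8 / 342) / 0.12
C = 0.4581 M

0.4581 M


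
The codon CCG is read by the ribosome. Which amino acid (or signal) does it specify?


Standard genetic code lookup.
Codon CCG -> Pro

Pro


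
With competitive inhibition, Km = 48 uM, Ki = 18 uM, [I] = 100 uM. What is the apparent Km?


Km_app = Km * (1 + [I]/Ki)
Km_app = 48 * (1 + 100/18)
Km_app = 314.6667 uM

314.6667 uM


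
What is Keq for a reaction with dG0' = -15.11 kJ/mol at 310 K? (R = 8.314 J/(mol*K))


Keq = exp(-dG0 * 1000 / (R * T))
Keq = exp(-(-15.11) * 1000 / (8.314 * 310))
Keq = 351.649

351.649


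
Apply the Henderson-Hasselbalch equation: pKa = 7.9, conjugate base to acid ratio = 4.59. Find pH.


pH = pKa + log10([A-]/[HA])
pH = 7.9 + log10(4.59)
pH = 8.5618

8.5618


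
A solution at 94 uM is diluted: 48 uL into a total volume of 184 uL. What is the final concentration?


C2 = C1 * V1 / V2
C2 = 94 * 48 / 184
C2 = 24.5217 uM

24.5217 uM


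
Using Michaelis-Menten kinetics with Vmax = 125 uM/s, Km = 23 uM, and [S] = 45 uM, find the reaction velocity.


v = Vmax * [S] / (Km + [S])
v = 125 * 45 / (23 + 45)
v = 82.7206 uM/s

82.7206 uM/s


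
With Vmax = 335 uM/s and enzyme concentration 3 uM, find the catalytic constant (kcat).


kcat = Vmax / [E]t
kcat = 335 / 3
kcat = 111.6667 s^-1

111.6667 s^-1


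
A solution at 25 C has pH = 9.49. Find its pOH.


pOH = 14 - pH
pOH = 14 - 9.49
pOH = 4.51

4.51


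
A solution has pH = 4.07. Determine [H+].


[H+] = 10^(-pH)
[H+] = 10^(-4.07)
[H+] = 8.511e-05 M

8.511e-05 M


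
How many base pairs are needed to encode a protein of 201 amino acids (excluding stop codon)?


Each amino acid = 1 codon = 3 bp
bp = 201 * 3 = 603 bp

603 bp


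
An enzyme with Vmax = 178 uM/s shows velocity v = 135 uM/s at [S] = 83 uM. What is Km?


Km = [S] * (Vmax - v) / v
Km = 83 * (178 - 135) / 135
Km = 26.437 uM

26.437 uM


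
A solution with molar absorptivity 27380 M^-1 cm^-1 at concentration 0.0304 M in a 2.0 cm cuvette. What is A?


A = epsilon * c * l
A = 27380 * 0.0304 * 2.0
A = 1664.704

1664.704


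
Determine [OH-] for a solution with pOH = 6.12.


[OH-] = 10^(-pOH)
[OH-] = 10^(-6.12)
[OH-] = 7.586e-07 M

7.586e-07 M


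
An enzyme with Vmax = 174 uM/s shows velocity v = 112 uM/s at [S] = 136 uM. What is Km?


Km = [S] * (Vmax - v) / v
Km = 136 * (174 - 112) / 112
Km = 75.2857 uM

75.2857 uM


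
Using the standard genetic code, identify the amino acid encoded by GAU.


Standard genetic code lookup.
Codon GAU -> Asp

Asp


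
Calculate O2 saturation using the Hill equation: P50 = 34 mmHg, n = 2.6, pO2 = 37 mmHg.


Y = pO2^n / (P50^n + pO2^n)
Y = 37^2.6 / (34^2.6 + 37^2.6)
Y = 55.47%

55.47%


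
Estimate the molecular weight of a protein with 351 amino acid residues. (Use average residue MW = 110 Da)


MW = n_residues * 110 Da
MW = 351 * 110
MW = 38610 Da

38610 Da


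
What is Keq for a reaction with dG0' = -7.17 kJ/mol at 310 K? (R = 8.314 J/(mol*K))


Keq = exp(-dG0 * 1000 / (R * T))
Keq = exp(-(-7.17) * 1000 / (8.314 * 310))
Keq = 16.1503

16.1503


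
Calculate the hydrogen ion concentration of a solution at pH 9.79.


[H+] = 10^(-pH)
[H+] = 10^(-9.79)
[H+] = 1.622e-10 M

1.622e-10 M


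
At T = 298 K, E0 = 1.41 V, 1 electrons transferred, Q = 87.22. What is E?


E = E0 - (RT/nF) * ln(Q)
E = 1.41 - (8.314 * 298 / (1 * 96485)) * ln(87.22)
E = 1.2953 V

1.2953 V


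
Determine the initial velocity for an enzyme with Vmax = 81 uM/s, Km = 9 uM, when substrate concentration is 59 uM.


v = Vmax * [S] / (Km + [S])
v = 81 * 59 / (9 + 59)
v = 70.2794 uM/s

70.2794 uM/s


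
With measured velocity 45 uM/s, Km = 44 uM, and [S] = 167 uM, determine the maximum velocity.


Vmax = v * (Km + [S]) / [S]
Vmax = 45 * (44 + 167) / 167
Vmax = 56.8563 uM/s

56.8563 uM/s


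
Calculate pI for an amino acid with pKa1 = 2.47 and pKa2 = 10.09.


pI = (pKa1 + pKa2) / 2
pI = (2.47 + 10.09) / 2
pI = 6.28

6.28


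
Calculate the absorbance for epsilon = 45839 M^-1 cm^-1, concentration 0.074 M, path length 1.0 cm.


A = epsilon * c * l
A = 45839 * 0.074 * 1.0
A = 3392.086

3392.086


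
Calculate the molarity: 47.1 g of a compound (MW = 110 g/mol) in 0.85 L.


C = (mass / MW) / volume
C = (47.1 / 110) / 0.85
C = 0.5037 M

0.5037 M


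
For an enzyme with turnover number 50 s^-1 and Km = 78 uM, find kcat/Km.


Catalytic efficiency = kcat / Km
= 50 / 78
= 0.641 uM^-1*s^-1

0.641 uM^-1*s^-1


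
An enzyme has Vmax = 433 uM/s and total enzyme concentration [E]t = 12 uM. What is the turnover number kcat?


kcat = Vmax / [E]t
kcat = 433 / 12
kcat = 36.0833 s^-1

36.0833 s^-1


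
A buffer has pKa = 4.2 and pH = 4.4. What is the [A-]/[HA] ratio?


[A-]/[HA] = 10^(pH - pKa)
= 10^(4.4 - 4.2)
= 1.5849

1.5849


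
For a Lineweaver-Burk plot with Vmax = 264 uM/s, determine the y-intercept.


y-intercept = 1/Vmax
= 1/264
= 0.0038 s/uM

0.0038 s/uM


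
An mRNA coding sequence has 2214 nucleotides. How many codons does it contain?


codons = nucleotides / 3
codons = 2214 / 3 = 738

738


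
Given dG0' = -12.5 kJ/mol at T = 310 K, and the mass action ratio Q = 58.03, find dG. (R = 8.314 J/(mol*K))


dG = dG0' + RT * ln(Q) / 1000
dG = -12.5 + 8.314 * 310 * ln(58.03) / 1000
dG = -2.0335 kJ/mol

-2.0335 kJ/mol


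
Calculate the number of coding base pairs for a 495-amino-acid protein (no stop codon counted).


Each amino acid = 1 codon = 3 bp
bp = 495 * 3 = 1485 bp

1485 bp


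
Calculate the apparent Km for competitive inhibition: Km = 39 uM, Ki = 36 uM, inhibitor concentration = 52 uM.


Km_app = Km * (1 + [I]/Ki)
Km_app = 39 * (1 + 52/36)
Km_app = 95.3333 uM

95.3333 uM


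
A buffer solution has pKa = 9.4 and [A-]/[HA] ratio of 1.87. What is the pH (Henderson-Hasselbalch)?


pH = pKa + log10([A-]/[HA])
pH = 9.4 + log10(1.87)
pH = 9.6718

9.6718


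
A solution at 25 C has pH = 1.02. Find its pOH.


pOH = 14 - pH
pOH = 14 - 1.02
pOH = 12.98

12.98


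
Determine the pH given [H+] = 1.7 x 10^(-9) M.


pH = -log10([H+])
pH = -log10(1.7 x 10^(-9))
pH = 8.7696

8.7696


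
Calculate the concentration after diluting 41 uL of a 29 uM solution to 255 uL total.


C2 = C1 * V1 / V2
C2 = 29 * 41 / 255
C2 = 4.6627 uM

4.6627 uM


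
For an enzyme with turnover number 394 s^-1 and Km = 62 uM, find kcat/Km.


Catalytic efficiency = kcat / Km
= 394 / 62
= 6.3548 uM^-1*s^-1

6.3548 uM^-1*s^-1


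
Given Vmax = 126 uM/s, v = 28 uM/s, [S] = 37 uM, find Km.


Km = [S] * (Vmax - v) / v
Km = 37 * (126 - 28) / 28
Km = 129.5 uM

129.5 uM


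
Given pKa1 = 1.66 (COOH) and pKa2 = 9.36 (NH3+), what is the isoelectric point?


pI = (pKa1 + pKa2) / 2
pI = (1.66 + 9.36) / 2
pI = 5.51

5.51


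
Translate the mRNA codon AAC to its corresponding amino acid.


Standard genetic code lookup.
Codon AAC -> Asn

Asn


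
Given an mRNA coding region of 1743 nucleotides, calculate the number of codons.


codons = nucleotides / 3
codons = 1743 / 3 = 581

581


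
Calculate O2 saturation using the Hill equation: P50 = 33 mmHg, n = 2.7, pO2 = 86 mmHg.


Y = pO2^n / (P50^n + pO2^n)
Y = 86^2.7 / (33^2.7 + 86^2.7)
Y = 93.0%

93.0%


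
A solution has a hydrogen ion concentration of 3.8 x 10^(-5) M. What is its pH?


pH = -log10([H+])
pH = -log10(3.8 x 10^(-5))
pH = 4.4202

4.4202


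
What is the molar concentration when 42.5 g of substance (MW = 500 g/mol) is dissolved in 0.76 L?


C = (mass / MW) / volume
C = (42.5 / 500) / 0.76
C = 0.1118 M

0.1118 M


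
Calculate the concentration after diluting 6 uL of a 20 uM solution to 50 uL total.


C2 = C1 * V1 / V2
C2 = 20 * 6 / 50
C2 = 2.4 uM

2.4 uM


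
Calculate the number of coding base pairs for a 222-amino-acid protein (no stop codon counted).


Each amino acid = 1 codon = 3 bp
bp = 222 * 3 = 666 bp

666 bp


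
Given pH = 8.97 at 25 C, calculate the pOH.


pOH = 14 - pH
pOH = 14 - 8.97
pOH = 5.03

5.03


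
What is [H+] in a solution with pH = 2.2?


[H+] = 10^(-pH)
[H+] = 10^(-2.2)
[H+] = 0.0063 M

0.0063 M


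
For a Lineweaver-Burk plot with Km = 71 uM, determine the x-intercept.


x-intercept = -1/Km
= -1/71
= -0.0141 1/uM

-0.0141 1/uM


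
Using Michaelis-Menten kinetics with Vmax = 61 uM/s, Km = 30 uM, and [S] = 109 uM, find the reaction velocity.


v = Vmax * [S] / (Km + [S])
v = 61 * 109 / (30 + 109)
v = 47.8345 uM/s

47.8345 uM/s


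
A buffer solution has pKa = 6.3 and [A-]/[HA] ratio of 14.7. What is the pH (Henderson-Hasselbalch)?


pH = pKa + log10([A-]/[HA])
pH = 6.3 + log10(14.7)
pH = 7.4673

7.4673


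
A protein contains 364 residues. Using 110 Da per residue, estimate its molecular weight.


MW = n_residues * 110 Da
MW = 364 * 110
MW = 40040 Da

40040 Da


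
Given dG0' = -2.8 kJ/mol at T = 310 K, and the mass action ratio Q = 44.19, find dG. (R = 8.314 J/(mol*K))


dG = dG0' + RT * ln(Q) / 1000
dG = -2.8 + 8.314 * 310 * ln(44.19) / 1000
dG = 6.9642 kJ/mol

6.9642 kJ/mol


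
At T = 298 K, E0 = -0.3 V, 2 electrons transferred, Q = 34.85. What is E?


E = E0 - (RT/nF) * ln(Q)
E = -0.3 - (8.314 * 298 / (2 * 96485)) * ln(34.85)
E = -0.3456 V

-0.3456 V


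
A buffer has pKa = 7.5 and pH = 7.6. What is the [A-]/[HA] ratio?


[A-]/[HA] = 10^(pH - pKa)
= 10^(7.6 - 7.5)
= 1.2589

1.2589


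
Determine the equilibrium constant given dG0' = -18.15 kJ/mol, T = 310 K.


Keq = exp(-dG0 * 1000 / (R * T))
Keq = exp(-(-18.15) * 1000 / (8.314 * 310))
Keq = 1143.8376

1143.8376


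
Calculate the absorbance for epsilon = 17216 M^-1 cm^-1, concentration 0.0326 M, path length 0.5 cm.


A = epsilon * c * l
A = 17216 * 0.0326 * 0.5
A = 280.6208

280.6208


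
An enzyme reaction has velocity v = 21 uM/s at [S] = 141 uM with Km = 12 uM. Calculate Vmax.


Vmax = v * (Km + [S]) / [S]
Vmax = 21 * (12 + 141) / 141
Vmax = 22.7872 uM/s

22.7872 uM/s


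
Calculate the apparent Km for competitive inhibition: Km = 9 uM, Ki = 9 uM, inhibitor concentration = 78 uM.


Km_app = Km * (1 + [I]/Ki)
Km_app = 9 * (1 + 78/9)
Km_app = 87.0 uM

87.0 uM


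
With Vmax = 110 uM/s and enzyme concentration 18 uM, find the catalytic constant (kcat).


kcat = Vmax / [E]t
kcat = 110 / 18
kcat = 6.1111 s^-1

6.1111 s^-1


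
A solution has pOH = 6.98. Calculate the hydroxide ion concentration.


[OH-] = 10^(-pOH)
[OH-] = 10^(-6.98)
[OH-] = 1.047e-07 M

1.047e-07 M


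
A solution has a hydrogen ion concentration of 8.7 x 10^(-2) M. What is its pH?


pH = -log10([H+])
pH = -log10(8.7 x 10^(-2))
pH = 1.0605

1.0605


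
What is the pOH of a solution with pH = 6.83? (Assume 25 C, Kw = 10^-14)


pOH = 14 - pH
pOH = 14 - 6.83
pOH = 7.17

7.17


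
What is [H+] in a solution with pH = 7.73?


[H+] = 10^(-pH)
[H+] = 10^(-7.73)
[H+] = 1.862e-08 M

1.862e-08 M


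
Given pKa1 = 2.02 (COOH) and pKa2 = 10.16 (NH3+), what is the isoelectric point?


pI = (pKa1 + pKa2) / 2
pI = (2.02 + 10.16) / 2
pI = 6.09

6.09


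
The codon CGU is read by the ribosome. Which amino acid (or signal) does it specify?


Standard genetic code lookup.
Codon CGU -> Arg

Arg


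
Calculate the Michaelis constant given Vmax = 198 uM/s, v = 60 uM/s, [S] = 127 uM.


Km = [S] * (Vmax - v) / v
Km = 127 * (198 - 60) / 60
Km = 292.1 uM

292.1 uM


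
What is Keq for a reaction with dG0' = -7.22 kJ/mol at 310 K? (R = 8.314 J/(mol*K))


Keq = exp(-dG0 * 1000 / (R * T))
Keq = exp(-(-7.22) * 1000 / (8.314 * 310))
Keq = 16.4667

16.4667


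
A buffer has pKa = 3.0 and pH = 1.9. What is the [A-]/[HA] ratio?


[A-]/[HA] = 10^(pH - pKa)
= 10^(1.9 - 3.0)
= 0.0794

0.0794


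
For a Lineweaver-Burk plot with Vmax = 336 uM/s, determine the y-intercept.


y-intercept = 1/Vmax
= 1/336
= 0.003 s/uM

0.003 s/uM


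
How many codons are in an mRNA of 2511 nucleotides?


codons = nucleotides / 3
codons = 2511 / 3 = 837

837


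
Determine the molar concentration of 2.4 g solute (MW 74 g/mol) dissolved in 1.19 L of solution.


C = (mass / MW) / volume
C = (2.4 / 74) / 1.19
C = 0.0273 M

0.0273 M


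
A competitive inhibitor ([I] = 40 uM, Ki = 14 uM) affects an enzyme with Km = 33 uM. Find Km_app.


Km_app = Km * (1 + [I]/Ki)
Km_app = 33 * (1 + 40/14)
Km_app = 127.2857 uM

127.2857 uM


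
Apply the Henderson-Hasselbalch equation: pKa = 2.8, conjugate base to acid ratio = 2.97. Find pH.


pH = pKa + log10([A-]/[HA])
pH = 2.8 + log10(2.97)
pH = 3.2728

3.2728


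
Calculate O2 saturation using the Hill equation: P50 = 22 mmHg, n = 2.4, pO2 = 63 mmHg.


Y = pO2^n / (P50^n + pO2^n)
Y = 63^2.4 / (22^2.4 + 63^2.4)
Y = 92.59%

92.59%


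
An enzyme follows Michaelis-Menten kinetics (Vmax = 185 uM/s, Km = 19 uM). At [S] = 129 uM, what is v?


v = Vmax * [S] / (Km + [S])
v = 185 * 129 / (19 + 129)
v = 161.25 uM/s

161.25 uM/s


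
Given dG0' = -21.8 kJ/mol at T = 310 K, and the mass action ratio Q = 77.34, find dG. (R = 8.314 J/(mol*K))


dG = dG0' + RT * ln(Q) / 1000
dG = -21.8 + 8.314 * 310 * ln(77.34) / 1000
dG = -10.5932 kJ/mol

-10.5932 kJ/mol


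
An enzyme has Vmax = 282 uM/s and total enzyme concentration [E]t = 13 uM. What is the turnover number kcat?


kcat = Vmax / [E]t
kcat = 282 / 13
kcat = 21.6923 s^-1

21.6923 s^-1


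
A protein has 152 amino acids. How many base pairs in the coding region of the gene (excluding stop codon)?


Each amino acid = 1 codon = 3 bp
bp = 152 * 3 = 456 bp

456 bp


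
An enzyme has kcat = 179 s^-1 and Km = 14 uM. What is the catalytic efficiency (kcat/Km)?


Catalytic efficiency = kcat / Km
= 179 / 14
= 12.7857 uM^-1*s^-1

12.7857 uM^-1*s^-1


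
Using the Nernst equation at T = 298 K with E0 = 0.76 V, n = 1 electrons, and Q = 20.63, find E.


E = E0 - (RT/nF) * ln(Q)
E = 0.76 - (8.314 * 298 / (1 * 96485)) * ln(20.63)
E = 0.6823 V

0.6823 V


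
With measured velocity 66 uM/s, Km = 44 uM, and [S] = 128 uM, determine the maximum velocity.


Vmax = v * (Km + [S]) / [S]
Vmax = 66 * (44 + 128) / 128
Vmax = 88.6875 uM/s

88.6875 uM/s


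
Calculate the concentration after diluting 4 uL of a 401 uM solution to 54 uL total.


C2 = C1 * V1 / V2
C2 = 401 * 4 / 54
C2 = 29.7037 uM

29.7037 uM


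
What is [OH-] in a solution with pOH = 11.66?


[OH-] = 10^(-pOH)
[OH-] = 10^(-11.66)
[OH-] = 2.188e-12 M

2.188e-12 M


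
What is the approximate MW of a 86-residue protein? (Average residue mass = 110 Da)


MW = n_residues * 110 Da
MW = 86 * 110
MW = 9460 Da

9460 Da


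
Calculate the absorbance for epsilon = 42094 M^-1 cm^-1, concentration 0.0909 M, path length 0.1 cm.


A = epsilon * c * l
A = 42094 * 0.0909 * 0.1
A = 382.6345

382.6345


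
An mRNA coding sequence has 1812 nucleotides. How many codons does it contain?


codons = nucleotides / 3
codons = 1812 / 3 = 604

604


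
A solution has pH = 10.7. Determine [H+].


[H+] = 10^(-pH)
[H+] = 10^(-10.7)
[H+] = 1.995e-11 M

1.995e-11 M


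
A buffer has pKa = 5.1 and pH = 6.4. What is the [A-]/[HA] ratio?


[A-]/[HA] = 10^(pH - pKa)
= 10^(6.4 - 5.1)
= 19.9526

19.9526


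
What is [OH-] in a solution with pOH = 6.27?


[OH-] = 10^(-pOH)
[OH-] = 10^(-6.27)
[OH-] = 5.370e-07 M

5.370e-07 M


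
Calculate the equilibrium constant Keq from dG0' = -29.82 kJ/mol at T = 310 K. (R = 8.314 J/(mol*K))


Keq = exp(-dG0 * 1000 / (R * T))
Keq = exp(-(-29.82) * 1000 / (8.314 * 310))
Keq = 105880.7103

105880.7103


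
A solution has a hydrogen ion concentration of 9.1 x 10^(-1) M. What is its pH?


pH = -log10([H+])
pH = -log10(9.1 x 10^(-1))
pH = 0.041

0.041


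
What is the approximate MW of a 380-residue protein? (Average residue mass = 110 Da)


MW = n_residues * 110 Da
MW = 380 * 110
MW = 41800 Da

41800 Da


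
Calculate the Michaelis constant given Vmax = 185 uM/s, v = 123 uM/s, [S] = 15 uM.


Km = [S] * (Vmax - v) / v
Km = 15 * (185 - 123) / 123
Km = 7.561 uM

7.561 uM


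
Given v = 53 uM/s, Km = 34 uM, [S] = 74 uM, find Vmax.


Vmax = v * (Km + [S]) / [S]
Vmax = 53 * (34 + 74) / 74
Vmax = 77.3514 uM/s

77.3514 uM/s


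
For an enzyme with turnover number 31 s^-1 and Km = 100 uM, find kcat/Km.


Catalytic efficiency = kcat / Km
= 31 / 100
= 0.31 uM^-1*s^-1

0.31 uM^-1*s^-1
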